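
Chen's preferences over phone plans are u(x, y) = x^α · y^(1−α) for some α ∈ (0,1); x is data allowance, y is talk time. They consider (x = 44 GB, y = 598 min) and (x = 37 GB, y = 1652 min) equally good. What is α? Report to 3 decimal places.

Set the two utilities equal: 44^α·598^(1−α) = 37^α·1652^(1−α).
Taking logs: α·ln 44 + (1−α)·ln 598 = α·ln 37 + (1−α)·ln 1652, i.e. α·0.173272 = (1−α)·1.016151.
So α/(1−α) = (1.016151)/(0.173272) = 5.864485, and α = 5.864485/6.864485 ≈ 0.854.

α ≈ 0.854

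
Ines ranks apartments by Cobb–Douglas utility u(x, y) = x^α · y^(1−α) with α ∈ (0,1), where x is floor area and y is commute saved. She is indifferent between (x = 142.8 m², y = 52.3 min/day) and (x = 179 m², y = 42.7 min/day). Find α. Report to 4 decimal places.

Indifference: 142.8^α · 52.3^(1−α) = 179^α · 42.7^(1−α).
Rearrange to (142.8/179)^α = (42.7/52.3)^(1−α) and take logs: α·-0.2259408 = (1−α)·-0.2027975.
With A = -0.2259408 and B = -0.2027975: α·A = (1−α)·B, so α = B/(A+B) = -0.2027975/-0.4287383 ≈ 0.4730.

α ≈ 0.4730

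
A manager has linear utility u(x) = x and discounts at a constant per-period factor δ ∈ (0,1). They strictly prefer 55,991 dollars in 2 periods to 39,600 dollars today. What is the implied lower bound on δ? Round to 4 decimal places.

Comparing present values: 39600 < δ^2·55991.
Hence δ^2 > 39600/55991 = 0.70726, and x ↦ x^(1/2) is increasing on (0,∞).
δ > 0.70726^(1/2) = 0.8410.

δ > 0.8410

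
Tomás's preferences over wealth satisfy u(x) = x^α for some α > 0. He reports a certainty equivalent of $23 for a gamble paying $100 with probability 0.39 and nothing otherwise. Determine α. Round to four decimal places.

α ≈ 0.6407

The lottery's expected utility is 0.39·u(100) + 0.61·u(0) = 0.39·100^α (since u(0) = 0 for α > 0).
Equating: 23^α = 0.39·100^α, i.e. 0.2300^α = 0.39.
Take logs: α = ln 0.39 / ln(23/100) ≈ 0.640691.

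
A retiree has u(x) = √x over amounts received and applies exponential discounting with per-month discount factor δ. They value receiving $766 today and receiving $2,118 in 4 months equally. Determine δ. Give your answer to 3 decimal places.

δ ≈ 0.881

The payoff in 4 months is discounted by δ^4, so u(766) = δ^4·u(2118) and δ^4 = u(766)/u(2118).
Since u(x) = √x, δ^4 = √(766/2118) = 0.60138.
So δ = 0.60138^(1/4) ≈ 0.881.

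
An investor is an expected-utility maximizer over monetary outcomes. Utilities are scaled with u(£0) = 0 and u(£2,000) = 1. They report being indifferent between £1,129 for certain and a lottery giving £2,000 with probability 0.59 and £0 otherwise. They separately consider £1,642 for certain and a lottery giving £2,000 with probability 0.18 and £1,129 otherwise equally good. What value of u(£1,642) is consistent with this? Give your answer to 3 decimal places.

First, u(£1,129) = 0.59·u(£2,000) + 0.41·u(£0) = 0.59.
The second indifference gives u(£1,642) = 0.18·u(£2,000) + 0.82·u(£1,129) = 0.18·1.00 + 0.82·0.59 = 0.6638.

0.664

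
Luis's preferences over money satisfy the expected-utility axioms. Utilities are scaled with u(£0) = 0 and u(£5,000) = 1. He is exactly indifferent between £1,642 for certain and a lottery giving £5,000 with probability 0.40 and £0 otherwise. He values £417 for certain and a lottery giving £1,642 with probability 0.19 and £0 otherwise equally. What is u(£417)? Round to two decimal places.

First, u(£1,642) = 0.40·u(£5,000) + 0.60·u(£0) = 0.40.
Then u(£417) = 0.19·u(£1,642) + 0.81·u(£0) = 0.19·0.40 + 0.81·0.00 = 0.0760.

0.08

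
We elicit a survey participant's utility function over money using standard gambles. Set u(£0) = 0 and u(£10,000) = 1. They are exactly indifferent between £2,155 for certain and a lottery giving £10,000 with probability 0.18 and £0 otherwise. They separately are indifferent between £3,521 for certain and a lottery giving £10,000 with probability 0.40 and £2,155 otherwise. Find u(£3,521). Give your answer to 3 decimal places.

0.508

First, u(£2,155) = 0.18·u(£10,000) + 0.82·u(£0) = 0.18.
Then u(£3,521) = 0.40·u(£10,000) + 0.60·u(£2,155) = 0.40·1.00 + 0.60·0.18 = 0.5080.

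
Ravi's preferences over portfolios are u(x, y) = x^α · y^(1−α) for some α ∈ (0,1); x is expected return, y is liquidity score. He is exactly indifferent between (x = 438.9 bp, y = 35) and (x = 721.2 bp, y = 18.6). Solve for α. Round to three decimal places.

Indifference: 438.9^α · 35^(1−α) = 721.2^α · 18.6^(1−α).
Taking logs: α·ln 438.9 + (1−α)·ln 35 = α·ln 721.2 + (1−α)·ln 18.6, i.e. α·-0.496645 = (1−α)·-0.632186.
So α/(1−α) = (-0.632186)/(-0.496645) = 1.272913, and α = 1.272913/2.272913 ≈ 0.560.

α ≈ 0.560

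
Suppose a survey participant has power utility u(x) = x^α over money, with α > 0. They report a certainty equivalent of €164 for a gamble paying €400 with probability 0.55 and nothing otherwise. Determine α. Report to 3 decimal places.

α ≈ 0.671

The lottery's expected utility is 0.55·u(400) + 0.45·u(0) = 0.55·400^α (since u(0) = 0 for α > 0).
Equating: 164^α = 0.55·400^α, i.e. 0.4100^α = 0.55.
Taking logs: α·ln(164/400) = ln(0.55), so α = -0.597837 / -0.891598 ≈ 0.671.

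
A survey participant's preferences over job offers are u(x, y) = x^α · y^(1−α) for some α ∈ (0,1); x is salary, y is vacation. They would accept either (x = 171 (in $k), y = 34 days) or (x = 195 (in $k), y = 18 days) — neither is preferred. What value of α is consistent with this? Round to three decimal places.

The Cobb–Douglas utilities coincide, so 171^α·34^(1−α) = 195^α·18^(1−α).
(171/195)^α = (18/34)^(1−α); take logs: α·ln(171/195) = (1−α)·ln(18/34), i.e. α·-0.131336 = (1−α)·-0.635989.
So α/(1−α) = (-0.635989)/(-0.131336) = 4.842458, and α = 4.842458/5.842458 ≈ 0.829.

α ≈ 0.829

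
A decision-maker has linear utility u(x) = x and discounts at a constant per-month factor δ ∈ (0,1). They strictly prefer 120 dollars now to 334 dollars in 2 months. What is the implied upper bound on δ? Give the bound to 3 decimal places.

Under u(x) = x this choice says 120 > δ^2·334.
Hence δ^2 < 120/334 = 0.35928, and x ↦ x^(1/2) is increasing on (0,∞).
δ < 0.35928^(1/2) = 0.599.

δ < 0.599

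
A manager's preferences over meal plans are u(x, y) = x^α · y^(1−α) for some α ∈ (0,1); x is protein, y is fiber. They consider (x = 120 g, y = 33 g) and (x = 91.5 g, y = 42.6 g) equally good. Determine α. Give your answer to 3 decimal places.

α ≈ 0.485

Set the two utilities equal: 120^α·33^(1−α) = 91.5^α·42.6^(1−α).
(120/91.5)^α = (42.6/33)^(1−α); take logs: α·ln(120/91.5) = (1−α)·ln(42.6/33), i.e. α·0.271153 = (1−α)·0.255347.
So α/(1−α) = (0.255347)/(0.271153) = 0.941708, and α = 0.941708/1.941708 ≈ 0.485.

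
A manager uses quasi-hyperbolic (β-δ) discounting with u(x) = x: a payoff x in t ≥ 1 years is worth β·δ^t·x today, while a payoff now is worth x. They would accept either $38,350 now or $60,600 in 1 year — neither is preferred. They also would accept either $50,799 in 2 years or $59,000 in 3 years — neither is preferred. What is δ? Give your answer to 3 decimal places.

δ ≈ 0.861

The second indifference involves only future payoffs, so β cancels: β·δ^2·50799 = β·δ^3·59000, giving δ = 50799/59000 = 0.86100.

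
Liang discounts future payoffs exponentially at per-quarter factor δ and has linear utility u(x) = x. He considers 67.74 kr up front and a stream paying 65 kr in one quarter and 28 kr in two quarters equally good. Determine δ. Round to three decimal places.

δ ≈ 0.780

The stream is worth 65δ + 28δ² today, so 65δ + 28δ² = 67.74.
That is, 28δ² + 65δ − 67.74 = 0, a quadratic in δ.
δ = (−65 + √(65² + 4·28·67.74)) / (2·28) = (−65 + √11811.88) / 56 ≈ 0.780.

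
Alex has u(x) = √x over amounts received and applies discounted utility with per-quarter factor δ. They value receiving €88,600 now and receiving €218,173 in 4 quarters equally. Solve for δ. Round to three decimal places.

δ ≈ 0.893

Indifference means u(88600) = δ^4 · u(218173), so δ^4 = u(88600)/u(218173).
With u(x) = √x: δ^4 = √88600/√218173 = √(88600/218173) = 0.63726.
So δ = 0.63726^(1/4) ≈ 0.893.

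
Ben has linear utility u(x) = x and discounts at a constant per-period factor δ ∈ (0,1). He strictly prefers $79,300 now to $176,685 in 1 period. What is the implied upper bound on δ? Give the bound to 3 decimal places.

δ < 0.449

The preference means 79300 > δ·176685.
Dividing through by 176685 gives δ < 0.44882.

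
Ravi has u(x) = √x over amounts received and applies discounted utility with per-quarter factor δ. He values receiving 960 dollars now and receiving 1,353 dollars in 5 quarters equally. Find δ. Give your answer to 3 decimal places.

Indifference means u(960) = δ^5 · u(1353), so δ^5 = u(960)/u(1353).
With u(x) = √x: δ^5 = √960/√1353 = √(960/1353) = 0.84234.
Taking the 5th root: δ = 0.84234^(1/5) ≈ 0.966.

δ ≈ 0.966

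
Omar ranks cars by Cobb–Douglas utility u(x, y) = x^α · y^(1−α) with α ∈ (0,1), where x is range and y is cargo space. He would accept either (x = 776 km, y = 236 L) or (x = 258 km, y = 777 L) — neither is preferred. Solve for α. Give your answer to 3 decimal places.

α ≈ 0.520

Set the two utilities equal: 776^α·236^(1−α) = 258^α·777^(1−α).
(776/258)^α = (777/236)^(1−α); take logs: α·ln(776/258) = (1−α)·ln(777/236), i.e. α·1.101193 = (1−α)·1.191609.
With A = 1.101193 and B = 1.191609: α·A = (1−α)·B, so α = B/(A+B) = 1.191609/2.292802 ≈ 0.520.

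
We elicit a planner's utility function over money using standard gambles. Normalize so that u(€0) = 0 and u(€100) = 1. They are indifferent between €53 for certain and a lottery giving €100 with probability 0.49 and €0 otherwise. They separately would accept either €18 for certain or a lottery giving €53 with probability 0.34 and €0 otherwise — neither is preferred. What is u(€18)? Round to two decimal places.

0.17

First, u(€53) = 0.49·u(€100) + 0.51·u(€0) = 0.49.
Chaining: u(€18) = 0.34·0.49 + 0.66·0.00 = 0.1666.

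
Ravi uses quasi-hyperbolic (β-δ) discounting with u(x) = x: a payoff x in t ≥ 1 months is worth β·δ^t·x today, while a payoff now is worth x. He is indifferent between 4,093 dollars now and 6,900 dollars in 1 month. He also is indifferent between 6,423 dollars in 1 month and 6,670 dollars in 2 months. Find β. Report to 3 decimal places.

From the later pair, β·δ^1·6423 = β·δ^2·6670; dividing through, δ = 6423/6670 = 0.96297.
The first indifference: 4093 = β·δ·6900, so β = 4093/(δ·6900) = 4093/(0.96297·6900) ≈ 0.616.

β ≈ 0.616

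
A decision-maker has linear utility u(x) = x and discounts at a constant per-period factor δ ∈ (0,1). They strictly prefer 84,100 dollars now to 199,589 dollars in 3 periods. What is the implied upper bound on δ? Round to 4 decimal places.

δ < 0.7497

Comparing present values: 84100 > δ^3·199589.
Dividing by 199589: δ^3 < 0.42137. Both sides are positive, so the cube root keeps the direction.
δ < 0.42137^(1/3) = 0.7497.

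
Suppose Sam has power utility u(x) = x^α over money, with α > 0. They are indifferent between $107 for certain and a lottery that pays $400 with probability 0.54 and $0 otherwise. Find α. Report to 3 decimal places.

The lottery's expected utility is 0.54·u(400) + 0.46·u(0) = 0.54·400^α (since u(0) = 0 for α > 0).
Equating: 107^α = 0.54·400^α, i.e. 0.2675^α = 0.54.
α = ln(0.54) / ln(107/400) = -0.616186/-1.318636 ≈ 0.467.

α ≈ 0.467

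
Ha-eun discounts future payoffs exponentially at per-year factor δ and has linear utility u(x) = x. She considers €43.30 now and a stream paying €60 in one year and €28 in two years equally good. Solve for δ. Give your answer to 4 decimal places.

Present value of the stream is 60·δ + 28·δ². Indifference gives 60δ + 28δ² = 43.30.
Rearranged: 28δ² + 60δ − 43.30 = 0.
δ = (−60 + √(60² + 4·28·43.30)) / (2·28) = (−60 + √8449.60) / 56 ≈ 0.5700.

δ ≈ 0.5700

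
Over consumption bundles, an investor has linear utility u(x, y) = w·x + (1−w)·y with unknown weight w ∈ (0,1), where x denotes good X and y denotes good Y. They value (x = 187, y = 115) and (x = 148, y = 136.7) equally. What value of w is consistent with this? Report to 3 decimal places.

w = 0.357

Equating utilities: w·187 + (1−w)·115 = w·148 + (1−w)·136.7.
Collecting terms: w·39 = (1−w)·21.7.
So w/(1−w) = 21.7/39 = 0.5564, giving w = 21.7/(39+21.7) = 0.357.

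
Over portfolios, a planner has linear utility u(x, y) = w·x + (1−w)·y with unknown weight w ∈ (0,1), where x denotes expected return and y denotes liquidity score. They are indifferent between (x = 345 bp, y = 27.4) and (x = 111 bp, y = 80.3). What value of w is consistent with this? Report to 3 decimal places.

w = 0.184

Equating utilities: w·345 + (1−w)·27.4 = w·111 + (1−w)·80.3.
Rearranging, 234·w − 52.9·(1−w) = 0.
The marginal rate of substitution is 52.9/234, so w = 52.9/(234+52.9) = 0.184.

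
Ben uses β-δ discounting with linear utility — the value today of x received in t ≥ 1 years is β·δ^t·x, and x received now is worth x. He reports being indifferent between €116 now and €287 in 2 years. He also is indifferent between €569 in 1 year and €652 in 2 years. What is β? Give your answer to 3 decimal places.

β ≈ 0.531

From the later pair, β·δ^1·569 = β·δ^2·652; dividing through, δ = 569/652 = 0.87270.
Substituting δ into 116 = β·δ^2·287: β = 116/(218.580) ≈ 0.531.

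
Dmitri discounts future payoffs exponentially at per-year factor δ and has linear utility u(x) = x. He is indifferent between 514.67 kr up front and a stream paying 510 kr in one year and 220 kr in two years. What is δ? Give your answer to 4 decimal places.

δ ≈ 0.7600

Equating present values: 514.67 = 510δ + 220δ².
So 220δ² + 510δ − 514.67 = 0.
The positive root is δ = [−510 + √(510² + 4·220·514.67)] / (2·220) = (−510 + 844.399)/440 ≈ 0.7600.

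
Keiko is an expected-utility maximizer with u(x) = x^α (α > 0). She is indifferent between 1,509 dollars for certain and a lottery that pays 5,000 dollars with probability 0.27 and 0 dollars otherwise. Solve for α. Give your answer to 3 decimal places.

The lottery's expected utility is 0.27·u(5000) + 0.73·u(0) = 0.27·5000^α (since u(0) = 0 for α > 0).
Equating: 1509^α = 0.27·5000^α, i.e. 0.3018^α = 0.27.
Take logs: α = ln 0.27 / ln(1509/5000) ≈ 1.09294.

α ≈ 1.093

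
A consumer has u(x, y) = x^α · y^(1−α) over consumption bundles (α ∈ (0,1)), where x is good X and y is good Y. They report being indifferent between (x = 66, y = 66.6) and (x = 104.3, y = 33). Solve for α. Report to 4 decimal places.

The Cobb–Douglas utilities coincide, so 66^α·66.6^(1−α) = 104.3^α·33^(1−α).
Rearrange to (66/104.3)^α = (33/66.6)^(1−α) and take logs: α·-0.4576166 = (1−α)·-0.7021970.
So α/(1−α) = (-0.7021970)/(-0.4576166) = 1.5344658, and α = 1.5344658/2.5344658 ≈ 0.6054.

α ≈ 0.6054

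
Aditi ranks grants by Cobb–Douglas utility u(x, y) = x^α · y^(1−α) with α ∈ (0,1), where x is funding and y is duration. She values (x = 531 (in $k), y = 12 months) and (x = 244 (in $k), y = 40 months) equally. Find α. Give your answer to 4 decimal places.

Indifference: 531^α · 12^(1−α) = 244^α · 40^(1−α).
Rearrange to (531/244)^α = (40/12)^(1−α) and take logs: α·0.7775938 = (1−α)·1.2039728.
Thus α·(1.9815666) = 1.2039728, so α = 1.2039728/1.9815666 ≈ 0.6076.

α ≈ 0.6076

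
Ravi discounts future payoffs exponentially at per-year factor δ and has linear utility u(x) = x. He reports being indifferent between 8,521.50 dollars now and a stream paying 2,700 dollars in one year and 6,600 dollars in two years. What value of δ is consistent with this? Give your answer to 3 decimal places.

δ ≈ 0.950

Equating present values: 8521.50 = 2700δ + 6600δ².
That is, 6600δ² + 2700δ − 8521.50 = 0, a quadratic in δ.
By the quadratic formula (taking the positive root), δ = (−2700 + √232257600.00) / 13200 ≈ 0.950.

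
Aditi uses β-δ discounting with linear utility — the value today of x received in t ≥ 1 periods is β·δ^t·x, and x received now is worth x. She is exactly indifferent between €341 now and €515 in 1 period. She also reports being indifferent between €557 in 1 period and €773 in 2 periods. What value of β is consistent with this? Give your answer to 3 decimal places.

From the later pair, β·δ^1·557 = β·δ^2·773; dividing through, δ = 557/773 = 0.72057.
Now use the now-vs-future pair: 341 = β·δ·515 gives β = 341/(0.72057·515) ≈ 0.919.

β ≈ 0.919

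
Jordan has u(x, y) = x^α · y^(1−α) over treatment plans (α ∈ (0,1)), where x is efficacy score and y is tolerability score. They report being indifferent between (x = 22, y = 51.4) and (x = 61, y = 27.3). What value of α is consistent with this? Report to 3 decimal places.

The Cobb–Douglas utilities coincide, so 22^α·51.4^(1−α) = 61^α·27.3^(1−α).
(22/61)^α = (27.3/51.4)^(1−α); take logs: α·ln(22/61) = (1−α)·ln(27.3/51.4), i.e. α·-1.019831 = (1−α)·-0.632751.
Thus α·(-1.652582) = -0.632751, so α = -0.632751/-1.652582 ≈ 0.383.

α ≈ 0.383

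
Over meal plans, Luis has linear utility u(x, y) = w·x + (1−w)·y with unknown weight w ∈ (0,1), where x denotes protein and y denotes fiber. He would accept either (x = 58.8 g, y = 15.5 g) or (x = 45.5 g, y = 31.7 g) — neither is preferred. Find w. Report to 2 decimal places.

Indifference: w·58.8 + (1−w)·15.5 = w·45.5 + (1−w)·31.7.
Collecting terms: w·13.3 = (1−w)·16.2.
The marginal rate of substitution is 16.2/13.3, so w = 16.2/(13.3+16.2) = 0.55.

w = 0.55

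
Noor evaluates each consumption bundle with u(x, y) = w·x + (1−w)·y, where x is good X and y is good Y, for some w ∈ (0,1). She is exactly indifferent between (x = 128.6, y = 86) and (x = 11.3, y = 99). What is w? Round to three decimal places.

Equating utilities: w·128.6 + (1−w)·86 = w·11.3 + (1−w)·99.
Collecting terms: w·117.3 = (1−w)·13.
Hence w = 13/(117.3+13) = 13/130.3 = 0.100.

w = 0.100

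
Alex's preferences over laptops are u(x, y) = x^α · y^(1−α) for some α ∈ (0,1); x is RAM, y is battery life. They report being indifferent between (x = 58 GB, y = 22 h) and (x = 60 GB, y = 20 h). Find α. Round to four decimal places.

α ≈ 0.7376

Set the two utilities equal: 58^α·22^(1−α) = 60^α·20^(1−α).
Rearrange to (58/60)^α = (20/22)^(1−α) and take logs: α·-0.0339016 = (1−α)·-0.0953102.
Thus α·(-0.1292118) = -0.0953102, so α = -0.0953102/-0.1292118 ≈ 0.7376.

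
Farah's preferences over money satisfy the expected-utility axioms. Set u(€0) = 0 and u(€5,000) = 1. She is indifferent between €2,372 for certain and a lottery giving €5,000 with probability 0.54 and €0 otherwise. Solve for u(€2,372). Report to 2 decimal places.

By the standard-gamble method, u(€2,372) is just the indifference probability on the best outcome: 0.54.

0.54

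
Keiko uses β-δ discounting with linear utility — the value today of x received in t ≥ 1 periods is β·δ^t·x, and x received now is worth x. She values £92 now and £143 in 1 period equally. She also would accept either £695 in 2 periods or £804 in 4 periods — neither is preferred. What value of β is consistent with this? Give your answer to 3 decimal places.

β ≈ 0.692

Both payoffs in the second observation are in the future, so β drops out: δ^2·695 = δ^4·804 ⇒ δ^2 = 695/804 = 0.86443, so δ = 0.92975.
Now use the now-vs-future pair: 92 = β·δ·143 gives β = 92/(0.92975·143) ≈ 0.692.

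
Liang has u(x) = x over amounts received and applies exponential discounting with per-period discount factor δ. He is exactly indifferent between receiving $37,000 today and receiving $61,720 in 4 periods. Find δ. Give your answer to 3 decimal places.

δ ≈ 0.880

Equating discounted utilities: u(37000) = δ^4·u(61720) ⇒ δ^4 = u(37000)/u(61720).
With u(x) = x: δ^4 = 37000/61720 = 0.59948.
So δ = 0.59948^(1/4) ≈ 0.880.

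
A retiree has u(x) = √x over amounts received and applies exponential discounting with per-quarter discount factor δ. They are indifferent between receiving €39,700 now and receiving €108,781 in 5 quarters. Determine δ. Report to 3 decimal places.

The payoff in 5 quarters is discounted by δ^5, so u(39700) = δ^5·u(108781) and δ^5 = u(39700)/u(108781).
Since u(x) = √x, δ^5 = √(39700/108781) = 0.60411.
Taking the 5th root: δ = 0.60411^(1/5) ≈ 0.904.

δ ≈ 0.904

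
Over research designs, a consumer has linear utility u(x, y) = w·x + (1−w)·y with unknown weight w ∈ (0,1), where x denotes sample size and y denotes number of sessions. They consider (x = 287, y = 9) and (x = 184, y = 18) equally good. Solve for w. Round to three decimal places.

u(287,9) = u(184,18) means w·287 + (1−w)·9 = w·184 + (1−w)·18.
w·(287−184) = (1−w)·(18−9), i.e. w·103 = (1−w)·9.
So w/(1−w) = 9/103 = 0.0874, giving w = 9/(103+9) = 0.080.

w = 0.080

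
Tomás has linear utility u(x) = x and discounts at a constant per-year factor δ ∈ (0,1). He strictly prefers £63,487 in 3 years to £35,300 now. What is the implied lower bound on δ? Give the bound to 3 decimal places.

Under u(x) = x this choice says 35300 < δ^3·63487.
Hence δ^3 > 35300/63487 = 0.55602, and x ↦ x^(1/3) is increasing on (0,∞).
δ > (35300/63487)^(1/3) ≈ 0.822.

δ > 0.822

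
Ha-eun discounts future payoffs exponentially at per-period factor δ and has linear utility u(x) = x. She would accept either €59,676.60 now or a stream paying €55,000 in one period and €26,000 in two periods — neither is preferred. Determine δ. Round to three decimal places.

δ ≈ 0.790

The stream is worth 55000δ + 26000δ² today, so 55000δ + 26000δ² = 59676.60.
So 26000δ² + 55000δ − 59676.60 = 0.
δ = (−55000 + √(55000² + 4·26000·59676.60)) / (2·26000) = (−55000 + √9231366400.00) / 52000 ≈ 0.790.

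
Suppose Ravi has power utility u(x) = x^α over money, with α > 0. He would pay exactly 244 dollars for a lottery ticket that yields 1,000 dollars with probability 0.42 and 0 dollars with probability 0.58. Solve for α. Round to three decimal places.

The lottery's expected utility is 0.42·u(1000) + 0.58·u(0) = 0.42·1000^α (since u(0) = 0 for α > 0).
Equating: 244^α = 0.42·1000^α, i.e. 0.2440^α = 0.42.
Take logs: α = ln 0.42 / ln(244/1000) ≈ 0.61499.

α ≈ 0.615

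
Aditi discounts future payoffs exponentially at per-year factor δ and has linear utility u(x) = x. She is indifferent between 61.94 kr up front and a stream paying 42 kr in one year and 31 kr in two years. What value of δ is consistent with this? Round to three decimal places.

δ ≈ 0.890

Equating present values: 61.94 = 42δ + 31δ².
Rearranged: 31δ² + 42δ − 61.94 = 0.
δ = (−42 + √(42² + 4·31·61.94)) / (2·31) = (−42 + √9444.56) / 62 ≈ 0.890.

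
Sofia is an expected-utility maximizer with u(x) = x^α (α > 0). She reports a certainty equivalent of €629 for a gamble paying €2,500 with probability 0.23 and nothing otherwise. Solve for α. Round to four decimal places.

Since u(0) = 0, the lottery's EU is 0.23·2500^α.
Indifference: 629^α = 0.23·2500^α, so (629/2500)^α = 0.23.
Taking logs: α·ln(629/2500) = ln(0.23), so α = -1.4696760 / -1.3799148 ≈ 1.0650.

α ≈ 1.0650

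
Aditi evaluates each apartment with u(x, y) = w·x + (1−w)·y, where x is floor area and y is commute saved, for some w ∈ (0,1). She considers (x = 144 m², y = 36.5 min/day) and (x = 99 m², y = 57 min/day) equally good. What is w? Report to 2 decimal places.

w = 0.31

Equating utilities: w·144 + (1−w)·36.5 = w·99 + (1−w)·57.
w·(144−99) = (1−w)·(57−36.5), i.e. w·45 = (1−w)·20.5.
Hence w = 20.5/(45+20.5) = 20.5/65.5 = 0.31.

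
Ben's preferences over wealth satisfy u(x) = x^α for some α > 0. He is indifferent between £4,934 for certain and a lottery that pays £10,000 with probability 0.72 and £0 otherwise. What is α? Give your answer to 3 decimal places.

α ≈ 0.465

EU(lottery) = 0.72·10000^α + 0.28·0 = 0.72·10000^α.
Indifference: 4934^α = 0.72·10000^α, so (4934/10000)^α = 0.72.
α = ln(0.72) / ln(4934/10000) = -0.328504/-0.706435 ≈ 0.465.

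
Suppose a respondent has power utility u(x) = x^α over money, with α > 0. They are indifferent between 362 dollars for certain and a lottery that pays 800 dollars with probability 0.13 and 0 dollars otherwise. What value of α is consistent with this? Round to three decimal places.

The lottery's expected utility is 0.13·u(800) + 0.87·u(0) = 0.13·800^α (since u(0) = 0 for α > 0).
Equating: 362^α = 0.13·800^α, i.e. 0.4525^α = 0.13.
α = ln(0.13) / ln(362/800) = -2.040221/-0.792968 ≈ 2.573.

α ≈ 2.573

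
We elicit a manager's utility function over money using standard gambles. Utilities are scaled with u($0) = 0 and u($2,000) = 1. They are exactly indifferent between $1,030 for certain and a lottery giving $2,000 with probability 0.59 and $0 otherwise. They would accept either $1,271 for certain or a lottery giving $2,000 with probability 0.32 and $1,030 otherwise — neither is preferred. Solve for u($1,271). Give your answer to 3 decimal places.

First, u($1,030) = 0.59·u($2,000) + 0.41·u($0) = 0.59.
Chaining: u($1,271) = 0.32·1.00 + 0.68·0.59 = 0.7212.

0.721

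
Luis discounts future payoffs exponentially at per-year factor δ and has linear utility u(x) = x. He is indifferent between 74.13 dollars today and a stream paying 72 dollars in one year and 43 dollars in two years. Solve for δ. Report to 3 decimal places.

The stream is worth 72δ + 43δ² today, so 72δ + 43δ² = 74.13.
So 43δ² + 72δ − 74.13 = 0.
δ = (−72 + √(72² + 4·43·74.13)) / (2·43) = (−72 + √17934.36) / 86 ≈ 0.720.

δ ≈ 0.720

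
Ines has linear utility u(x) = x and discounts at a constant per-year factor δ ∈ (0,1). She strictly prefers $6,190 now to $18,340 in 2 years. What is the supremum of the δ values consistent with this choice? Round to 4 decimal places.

Comparing present values: 6190 > δ^2·18340.
Hence δ^2 < 6190/18340 = 0.33751, and x ↦ x^(1/2) is increasing on (0,∞).
δ < 0.33751^(1/2) = 0.5810.

δ < 0.5810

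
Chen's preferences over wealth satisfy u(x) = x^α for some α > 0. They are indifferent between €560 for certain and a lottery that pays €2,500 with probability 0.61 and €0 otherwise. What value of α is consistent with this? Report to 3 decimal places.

α ≈ 0.330

Since u(0) = 0, the lottery's EU is 0.61·2500^α.
Indifference: 560^α = 0.61·2500^α, so (560/2500)^α = 0.61.
Taking logs: α·ln(560/2500) = ln(0.61), so α = -0.494296 / -1.496109 ≈ 0.330.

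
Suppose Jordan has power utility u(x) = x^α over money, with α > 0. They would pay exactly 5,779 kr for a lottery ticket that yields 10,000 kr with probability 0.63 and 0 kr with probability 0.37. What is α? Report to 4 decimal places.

α ≈ 0.8426

EU(lottery) = 0.63·10000^α + 0.37·0 = 0.63·10000^α.
Indifference: 5779^α = 0.63·10000^α, so (5779/10000)^α = 0.63.
Take logs: α = ln 0.63 / ln(5779/10000) ≈ 0.842585.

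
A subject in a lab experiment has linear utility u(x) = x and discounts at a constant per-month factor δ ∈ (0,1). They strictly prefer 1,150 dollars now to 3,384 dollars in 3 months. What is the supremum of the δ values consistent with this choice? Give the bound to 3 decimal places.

δ < 0.698

Under u(x) = x this choice says 1150 > δ^3·3384.
So δ^3 < 1150/3384 = 0.33983; taking the cube root of both positive sides preserves the inequality.
δ < 0.33983^(1/3) = 0.698.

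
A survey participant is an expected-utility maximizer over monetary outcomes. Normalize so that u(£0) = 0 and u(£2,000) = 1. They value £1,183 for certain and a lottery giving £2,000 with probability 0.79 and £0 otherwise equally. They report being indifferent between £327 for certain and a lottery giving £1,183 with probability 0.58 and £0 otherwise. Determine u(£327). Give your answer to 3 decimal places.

The first gamble pins u(£1,183): it must equal 0.79·1 + 0.21·0 = 0.79.
Then u(£327) = 0.58·u(£1,183) + 0.42·u(£0) = 0.58·0.79 + 0.42·0.00 = 0.4582.

0.458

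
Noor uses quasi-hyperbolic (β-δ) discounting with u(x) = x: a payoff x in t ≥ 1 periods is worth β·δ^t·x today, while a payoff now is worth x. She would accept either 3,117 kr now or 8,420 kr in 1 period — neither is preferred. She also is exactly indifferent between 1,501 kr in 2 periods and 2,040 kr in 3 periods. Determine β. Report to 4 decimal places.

From the later pair, β·δ^2·1501 = β·δ^3·2040; dividing through, δ = 1501/2040 = 0.73578.
Now use the now-vs-future pair: 3117 = β·δ·8420 gives β = 3117/(0.73578·8420) ≈ 0.5031.

β ≈ 0.5031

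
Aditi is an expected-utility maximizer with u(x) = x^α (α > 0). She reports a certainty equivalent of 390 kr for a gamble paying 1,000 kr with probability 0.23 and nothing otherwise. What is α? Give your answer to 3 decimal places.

α ≈ 1.561

The lottery's expected utility is 0.23·u(1000) + 0.77·u(0) = 0.23·1000^α (since u(0) = 0 for α > 0).
Equating: 390^α = 0.23·1000^α, i.e. 0.3900^α = 0.23.
Taking logs: α·ln(390/1000) = ln(0.23), so α = -1.469676 / -0.941609 ≈ 1.561.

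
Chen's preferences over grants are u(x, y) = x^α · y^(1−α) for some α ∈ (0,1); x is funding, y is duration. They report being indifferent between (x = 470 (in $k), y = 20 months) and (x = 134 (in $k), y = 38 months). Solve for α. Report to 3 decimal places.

α ≈ 0.338

The Cobb–Douglas utilities coincide, so 470^α·20^(1−α) = 134^α·38^(1−α).
Rearrange to (470/134)^α = (38/20)^(1−α) and take logs: α·1.254893 = (1−α)·0.641854.
So α/(1−α) = (0.641854)/(1.254893) = 0.511481, and α = 0.511481/1.511481 ≈ 0.338.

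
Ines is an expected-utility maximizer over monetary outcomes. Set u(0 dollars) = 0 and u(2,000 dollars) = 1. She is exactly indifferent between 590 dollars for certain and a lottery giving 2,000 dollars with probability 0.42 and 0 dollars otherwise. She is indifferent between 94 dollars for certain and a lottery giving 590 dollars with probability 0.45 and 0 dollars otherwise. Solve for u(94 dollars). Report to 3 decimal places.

0.189

From the first indifference, u(590 dollars) = 0.42·u(2,000 dollars) + 0.58·u(0 dollars) = 0.42·1 + 0.58·0 = 0.42.
The second indifference gives u(94 dollars) = 0.45·u(590 dollars) + 0.55·u(0 dollars) = 0.45·0.42 + 0.55·0.00 = 0.1890.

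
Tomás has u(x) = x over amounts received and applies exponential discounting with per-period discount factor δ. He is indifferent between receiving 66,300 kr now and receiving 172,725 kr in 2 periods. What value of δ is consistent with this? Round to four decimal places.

δ ≈ 0.6196

Equating discounted utilities: u(66300) = δ^2·u(172725) ⇒ δ^2 = u(66300)/u(172725).
With u(x) = x: δ^2 = 66300/172725 = 0.38385.
Hence δ = (0.38385)^(1/2) = 0.619554.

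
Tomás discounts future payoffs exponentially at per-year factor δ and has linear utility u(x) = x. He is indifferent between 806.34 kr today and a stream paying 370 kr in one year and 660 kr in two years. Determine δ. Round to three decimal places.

δ ≈ 0.860

The stream is worth 370δ + 660δ² today, so 370δ + 660δ² = 806.34.
That is, 660δ² + 370δ − 806.34 = 0, a quadratic in δ.
By the quadratic formula (taking the positive root), δ = (−370 + √2265637.60) / 1320 ≈ 0.860.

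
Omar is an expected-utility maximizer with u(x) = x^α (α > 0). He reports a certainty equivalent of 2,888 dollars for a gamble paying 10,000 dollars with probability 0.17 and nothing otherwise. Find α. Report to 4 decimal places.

α ≈ 1.4267

EU(lottery) = 0.17·10000^α + 0.83·0 = 0.17·10000^α.
Indifference: 2888^α = 0.17·10000^α, so (2888/10000)^α = 0.17.
Taking logs: α·ln(2888/10000) = ln(0.17), so α = -1.7719568 / -1.2420209 ≈ 1.4267.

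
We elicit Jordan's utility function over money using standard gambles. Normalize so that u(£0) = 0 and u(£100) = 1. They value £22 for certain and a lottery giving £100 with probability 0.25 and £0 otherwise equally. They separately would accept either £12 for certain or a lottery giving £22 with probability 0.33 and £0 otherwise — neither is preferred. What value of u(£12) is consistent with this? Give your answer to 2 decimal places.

0.08

From the first indifference, u(£22) = 0.25·u(£100) + 0.75·u(£0) = 0.25·1 + 0.75·0 = 0.25.
Chaining: u(£12) = 0.33·0.25 + 0.67·0.00 = 0.0825.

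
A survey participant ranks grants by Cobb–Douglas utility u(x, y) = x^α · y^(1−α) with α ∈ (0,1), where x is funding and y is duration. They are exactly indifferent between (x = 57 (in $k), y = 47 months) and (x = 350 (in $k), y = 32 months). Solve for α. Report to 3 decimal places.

Indifference: 57^α · 47^(1−α) = 350^α · 32^(1−α).
Rearrange to (57/350)^α = (32/47)^(1−α) and take logs: α·-1.814882 = (1−α)·-0.384412.
So α/(1−α) = (-0.384412)/(-1.814882) = 0.211811, and α = 0.211811/1.211811 ≈ 0.175.

α ≈ 0.175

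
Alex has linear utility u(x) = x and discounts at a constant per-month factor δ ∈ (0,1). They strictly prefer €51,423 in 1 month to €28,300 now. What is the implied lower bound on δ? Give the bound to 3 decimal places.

δ > 0.550

The preference means 28300 < δ·51423.
So δ > 28300/51423 = 0.55034.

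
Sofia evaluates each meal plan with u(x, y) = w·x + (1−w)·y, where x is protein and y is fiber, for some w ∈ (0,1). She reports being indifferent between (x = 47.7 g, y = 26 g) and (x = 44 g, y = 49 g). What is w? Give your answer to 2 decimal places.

Equating utilities: w·47.7 + (1−w)·26 = w·44 + (1−w)·49.
Collecting terms: w·3.7 = (1−w)·23.
The marginal rate of substitution is 23/3.7, so w = 23/(3.7+23) = 0.86.

w = 0.86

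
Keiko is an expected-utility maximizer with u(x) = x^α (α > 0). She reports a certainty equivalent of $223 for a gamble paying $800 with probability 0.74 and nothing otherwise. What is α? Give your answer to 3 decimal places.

The lottery's expected utility is 0.74·u(800) + 0.26·u(0) = 0.74·800^α (since u(0) = 0 for α > 0).
Setting u(223) equal to that: 223^α = 0.74·800^α ⇒ (223/800)^α = 0.74.
Take logs: α = ln 0.74 / ln(223/800) ≈ 0.23571.

α ≈ 0.236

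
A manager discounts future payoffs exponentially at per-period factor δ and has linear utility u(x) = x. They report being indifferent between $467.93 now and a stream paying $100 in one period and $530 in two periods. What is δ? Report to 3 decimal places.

δ ≈ 0.850

Present value of the stream is 100·δ + 530·δ². Indifference gives 100δ + 530δ² = 467.93.
So 530δ² + 100δ − 467.93 = 0.
By the quadratic formula (taking the positive root), δ = (−100 + √1002011.60) / 1060 ≈ 0.850.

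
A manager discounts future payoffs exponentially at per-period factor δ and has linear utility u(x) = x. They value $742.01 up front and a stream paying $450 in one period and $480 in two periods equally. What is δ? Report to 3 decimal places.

δ ≈ 0.860

The stream is worth 450δ + 480δ² today, so 450δ + 480δ² = 742.01.
Rearranged: 480δ² + 450δ − 742.01 = 0.
The positive root is δ = [−450 + √(450² + 4·480·742.01)] / (2·480) = (−450 + 1275.602)/960 ≈ 0.860.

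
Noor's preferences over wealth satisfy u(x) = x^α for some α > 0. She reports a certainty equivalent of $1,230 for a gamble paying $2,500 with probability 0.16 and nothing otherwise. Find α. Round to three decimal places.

α ≈ 2.584

The lottery's expected utility is 0.16·u(2500) + 0.84·u(0) = 0.16·2500^α (since u(0) = 0 for α > 0).
Indifference: 1230^α = 0.16·2500^α, so (1230/2500)^α = 0.16.
Taking logs: α·ln(1230/2500) = ln(0.16), so α = -1.832581 / -0.709277 ≈ 2.584.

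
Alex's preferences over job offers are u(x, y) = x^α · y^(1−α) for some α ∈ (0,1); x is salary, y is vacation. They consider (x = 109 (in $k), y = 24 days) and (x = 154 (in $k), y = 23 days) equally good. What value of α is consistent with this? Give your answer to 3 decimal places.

Indifference: 109^α · 24^(1−α) = 154^α · 23^(1−α).
(109/154)^α = (23/24)^(1−α); take logs: α·ln(109/154) = (1−α)·ln(23/24), i.e. α·-0.345605 = (1−α)·-0.042560.
With A = -0.345605 and B = -0.042560: α·A = (1−α)·B, so α = B/(A+B) = -0.042560/-0.388165 ≈ 0.110.

α ≈ 0.110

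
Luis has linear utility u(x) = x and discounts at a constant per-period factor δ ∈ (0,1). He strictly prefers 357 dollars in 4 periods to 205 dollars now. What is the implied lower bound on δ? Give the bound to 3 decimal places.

Under u(x) = x this choice says 205 < δ^4·357.
Dividing by 357: δ^4 > 0.57423. Both sides are positive, so the 4th root keeps the direction.
δ > 0.57423^(1/4) = 0.871.

δ > 0.871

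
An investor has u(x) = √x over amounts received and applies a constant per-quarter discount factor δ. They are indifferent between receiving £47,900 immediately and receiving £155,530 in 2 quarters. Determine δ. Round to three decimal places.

Equating discounted utilities: u(47900) = δ^2·u(155530) ⇒ δ^2 = u(47900)/u(155530).
With u(x) = √x: δ^2 = √47900/√155530 = √(47900/155530) = 0.55496.
Hence δ = (0.55496)^(1/2) = 0.74496.

δ ≈ 0.745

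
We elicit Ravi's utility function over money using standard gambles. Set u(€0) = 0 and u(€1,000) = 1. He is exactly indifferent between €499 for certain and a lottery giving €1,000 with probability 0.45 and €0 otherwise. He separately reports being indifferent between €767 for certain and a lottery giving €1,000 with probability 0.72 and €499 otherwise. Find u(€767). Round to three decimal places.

From the first indifference, u(€499) = 0.45·u(€1,000) + 0.55·u(€0) = 0.45·1 + 0.55·0 = 0.45.
Chaining: u(€767) = 0.72·1.00 + 0.28·0.45 = 0.8460.

0.846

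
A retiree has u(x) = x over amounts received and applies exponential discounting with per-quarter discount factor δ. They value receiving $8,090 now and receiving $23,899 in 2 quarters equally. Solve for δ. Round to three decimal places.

δ ≈ 0.582

Equating discounted utilities: u(8090) = δ^2·u(23899) ⇒ δ^2 = u(8090)/u(23899).
With u(x) = x: δ^2 = 8090/23899 = 0.33851.
Taking the square root: δ = 0.33851^(1/2) ≈ 0.582.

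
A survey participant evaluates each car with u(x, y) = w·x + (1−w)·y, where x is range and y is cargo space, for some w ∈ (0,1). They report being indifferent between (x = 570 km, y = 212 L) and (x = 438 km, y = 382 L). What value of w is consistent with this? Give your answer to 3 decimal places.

w = 0.563

Equating utilities: w·570 + (1−w)·212 = w·438 + (1−w)·382.
Rearranging, 132·w − 170·(1−w) = 0.
The marginal rate of substitution is 170/132, so w = 170/(132+170) = 0.563.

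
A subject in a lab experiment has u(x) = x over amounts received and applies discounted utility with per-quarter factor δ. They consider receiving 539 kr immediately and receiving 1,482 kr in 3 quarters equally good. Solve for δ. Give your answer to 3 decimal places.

δ ≈ 0.714

Indifference means u(539) = δ^3 · u(1482), so δ^3 = u(539)/u(1482).
With u(x) = x: δ^3 = 539/1482 = 0.36370.
So δ = 0.36370^(1/3) ≈ 0.714.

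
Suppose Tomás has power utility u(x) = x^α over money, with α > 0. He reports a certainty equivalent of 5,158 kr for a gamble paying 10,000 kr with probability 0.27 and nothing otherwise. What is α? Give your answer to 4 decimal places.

α ≈ 1.9777

The lottery's expected utility is 0.27·u(10000) + 0.73·u(0) = 0.27·10000^α (since u(0) = 0 for α > 0).
Equating: 5158^α = 0.27·10000^α, i.e. 0.5158^α = 0.27.
Taking logs: α·ln(5158/10000) = ln(0.27), so α = -1.3093333 / -0.6620362 ≈ 1.9777.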